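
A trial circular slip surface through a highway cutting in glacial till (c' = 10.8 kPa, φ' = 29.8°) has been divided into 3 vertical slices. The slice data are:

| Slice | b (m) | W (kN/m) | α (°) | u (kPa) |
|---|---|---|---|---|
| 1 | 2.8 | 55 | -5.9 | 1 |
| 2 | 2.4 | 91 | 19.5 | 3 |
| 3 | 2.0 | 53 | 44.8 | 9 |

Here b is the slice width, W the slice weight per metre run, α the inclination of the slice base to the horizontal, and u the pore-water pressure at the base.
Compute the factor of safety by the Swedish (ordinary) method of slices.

FS = 2.74

Ordinary method of slices: FS = Σ[c'·Δl_i + (W_i cosα_i − u_i·Δl_i)·tanφ'] / Σ W_i sinα_i, with Δl_i = b_i / cosα_i.
Slice 1: Δl = 2.8/cos(-5.9°) = 2.815 m; N'_1 = 55·cos(-5.9°) − 1·2.815 = 51.9; c'Δl = 30.40; W sinα = -5.7
Slice 2: Δl = 2.4/cos19.5° = 2.546 m; N'_2 = 91·cos19.5° − 3·2.546 = 78.1; c'Δl = 27.50; W sinα = 30.4
Slice 3: Δl = 2.0/cos44.8° = 2.819 m; N'_3 = 53·cos44.8° − 9·2.819 = 12.2; c'Δl = 30.44; W sinα = 37.3
Σc'Δl = 88.3 kN/m; ΣN' = 142.3 kN/m; ΣW sinα = 62.1 kN/m
Resisting = 88.3 + 142.3·tan29.8° = 88.3 + 81.5 = 169.8 kN/m
FS = 169.8 / 62.1 = 2.736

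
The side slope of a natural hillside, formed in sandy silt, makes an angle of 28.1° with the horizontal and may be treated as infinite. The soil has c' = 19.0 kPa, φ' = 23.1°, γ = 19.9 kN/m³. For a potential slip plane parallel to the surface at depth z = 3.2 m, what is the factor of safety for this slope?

FS = 1.52

For an infinite slope with a slip plane parallel to the surface (no pore pressure): FS = [c' + γz cos²β tanφ'] / [γz sinβ cosβ].
γz = 19.9·3.2 = 63.68 kN/m²
Numerator = 19.0 + 63.68·cos²28.1°·tan23.1° = 19.0 + 63.68·0.7781·0.4265 = 40.136 kPa
Denominator = 63.68·sin28.1°·cos28.1° = 63.68·0.4710·0.8821 = 26.459 kPa
FS = 40.136 / 26.459 = 1.517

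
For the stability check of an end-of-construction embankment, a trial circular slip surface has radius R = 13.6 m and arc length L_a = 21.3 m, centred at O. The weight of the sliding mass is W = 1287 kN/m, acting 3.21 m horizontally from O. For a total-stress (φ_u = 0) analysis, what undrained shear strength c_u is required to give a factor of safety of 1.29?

c_u = 18.4 kPa

FS = c_u·L_a·R / (W·d), so c_u = FS·W·d / (L_a·R).
c_u = 1.29·1287·3.21 / (21.30·13.6) = 5329.3 / 289.68 = 18.40 kPa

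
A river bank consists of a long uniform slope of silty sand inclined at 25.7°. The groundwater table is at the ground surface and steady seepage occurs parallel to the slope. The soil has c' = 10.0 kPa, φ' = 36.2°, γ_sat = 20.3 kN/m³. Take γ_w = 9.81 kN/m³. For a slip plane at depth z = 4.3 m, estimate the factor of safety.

With seepage parallel to the slope and the water table at the surface, the effective normal stress on the slip plane uses the buoyant unit weight γ' = γ_sat − γ_w while the driving shear stress uses γ_sat:
FS = [c' + γ' z cos²β tanφ'] / [γ_sat z sinβ cosβ]
γ' = 20.3 − 9.81 = 10.49 kN/m³
Numerator = 10.0 + 10.49·4.3·cos²25.7°·tan36.2° = 10.0 + 10.49·4.3·0.8119·0.7319 = 36.805 kPa
Denominator = 20.3·4.3·sin25.7°·cos25.7° = 20.3·4.3·0.4337·0.9011 = 34.109 kPa
FS = 36.805 / 34.109 = 1.079

FS = 1.08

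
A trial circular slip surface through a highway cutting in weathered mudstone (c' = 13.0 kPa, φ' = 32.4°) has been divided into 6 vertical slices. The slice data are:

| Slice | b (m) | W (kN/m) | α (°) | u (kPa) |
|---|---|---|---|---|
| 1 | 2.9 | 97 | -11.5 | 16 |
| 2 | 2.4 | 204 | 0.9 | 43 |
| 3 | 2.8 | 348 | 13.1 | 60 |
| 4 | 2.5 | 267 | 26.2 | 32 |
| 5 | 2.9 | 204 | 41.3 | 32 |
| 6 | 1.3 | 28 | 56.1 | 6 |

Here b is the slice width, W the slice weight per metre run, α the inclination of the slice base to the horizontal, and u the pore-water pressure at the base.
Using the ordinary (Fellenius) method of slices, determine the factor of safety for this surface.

Ordinary method of slices: FS = Σ[c'·Δl_i + (W_i cosα_i − u_i·Δl_i)·tanφ'] / Σ W_i sinα_i, with Δl_i = b_i / cosα_i.
Slice 1: Δl = 2.9/cos(-11.5°) = 2.959 m; N'_1 = 97·cos(-11.5°) − 16·2.959 = 47.7; c'Δl = 38.47; W sinα = -19.3
Slice 2: Δl = 2.4/cos0.9° = 2.400 m; N'_2 = 204·cos0.9° − 43·2.400 = 100.8; c'Δl = 31.20; W sinα = 3.2
Slice 3: Δl = 2.8/cos13.1° = 2.875 m; N'_3 = 348·cos13.1° − 60·2.875 = 166.5; c'Δl = 37.37; W sinα = 78.9
Slice 4: Δl = 2.5/cos26.2° = 2.786 m; N'_4 = 267·cos26.2° − 32·2.786 = 150.4; c'Δl = 36.22; W sinα = 117.9
Slice 5: Δl = 2.9/cos41.3° = 3.860 m; N'_5 = 204·cos41.3° − 32·3.860 = 29.7; c'Δl = 50.18; W sinα = 134.6
Slice 6: Δl = 1.3/cos56.1° = 2.331 m; N'_6 = 28·cos56.1° − 6·2.331 = 1.6; c'Δl = 30.30; W sinα = 23.2
Σc'Δl = 223.8 kN/m; ΣN' = 496.7 kN/m; ΣW sinα = 338.5 kN/m
Resisting = 223.8 + 496.7·tan32.4° = 223.8 + 315.2 = 539.0 kN/m
FS = 539.0 / 338.5 = 1.592

FS = 1.59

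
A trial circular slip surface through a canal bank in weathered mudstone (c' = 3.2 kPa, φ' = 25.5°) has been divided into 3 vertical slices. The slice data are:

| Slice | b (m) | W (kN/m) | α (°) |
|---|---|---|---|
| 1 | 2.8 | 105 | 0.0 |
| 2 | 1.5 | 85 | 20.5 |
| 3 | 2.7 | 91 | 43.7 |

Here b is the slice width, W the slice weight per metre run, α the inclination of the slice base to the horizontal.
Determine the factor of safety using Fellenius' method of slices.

Ordinary method of slices: FS = Σ[c'·Δl_i + (W_i cosα_i)·tanφ'] / Σ W_i sinα_i, with Δl_i = b_i / cosα_i.
Slice 1: Δl = 2.8/cos0.0° = 2.800 m; N'_1 = 105·cos0.0° = 105.0; c'Δl = 8.96; W sinα = 0.0
Slice 2: Δl = 1.5/cos20.5° = 1.601 m; N'_2 = 85·cos20.5° = 79.6; c'Δl = 5.12; W sinα = 29.8
Slice 3: Δl = 2.7/cos43.7° = 3.735 m; N'_3 = 91·cos43.7° = 65.8; c'Δl = 11.95; W sinα = 62.9
Σc'Δl = 26.0 kN/m; ΣN' = 250.4 kN/m; ΣW sinα = 92.6 kN/m
Resisting = 26.0 + 250.4·tan25.5° = 26.0 + 119.4 = 145.5 kN/m
FS = 145.5 / 92.6 = 1.570

FS = 1.57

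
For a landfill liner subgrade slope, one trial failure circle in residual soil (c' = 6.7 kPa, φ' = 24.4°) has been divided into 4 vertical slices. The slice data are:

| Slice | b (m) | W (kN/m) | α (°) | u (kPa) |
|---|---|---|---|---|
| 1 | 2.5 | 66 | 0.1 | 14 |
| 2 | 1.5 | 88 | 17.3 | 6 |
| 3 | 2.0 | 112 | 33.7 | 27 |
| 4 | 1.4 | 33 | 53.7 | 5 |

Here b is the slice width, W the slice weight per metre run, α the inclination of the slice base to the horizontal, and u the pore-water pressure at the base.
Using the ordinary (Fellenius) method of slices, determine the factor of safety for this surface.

Ordinary method of slices: FS = Σ[c'·Δl_i + (W_i cosα_i − u_i·Δl_i)·tanφ'] / Σ W_i sinα_i, with Δl_i = b_i / cosα_i.
Slice 1: Δl = 2.5/cos0.1° = 2.500 m; N'_1 = 66·cos0.1° − 14·2.500 = 31.0; c'Δl = 16.75; W sinα = 0.1
Slice 2: Δl = 1.5/cos17.3° = 1.571 m; N'_2 = 88·cos17.3° − 6·1.571 = 74.6; c'Δl = 10.53; W sinα = 26.2
Slice 3: Δl = 2.0/cos33.7° = 2.404 m; N'_3 = 112·cos33.7° − 27·2.404 = 28.3; c'Δl = 16.11; W sinα = 62.1
Slice 4: Δl = 1.4/cos53.7° = 2.365 m; N'_4 = 33·cos53.7° − 5·2.365 = 7.7; c'Δl = 15.84; W sinα = 26.6
Σc'Δl = 59.2 kN/m; ΣN' = 141.6 kN/m; ΣW sinα = 115.0 kN/m
Resisting = 59.2 + 141.6·tan24.4° = 59.2 + 64.2 = 123.4 kN/m
FS = 123.4 / 115.0 = 1.073

FS = 1.07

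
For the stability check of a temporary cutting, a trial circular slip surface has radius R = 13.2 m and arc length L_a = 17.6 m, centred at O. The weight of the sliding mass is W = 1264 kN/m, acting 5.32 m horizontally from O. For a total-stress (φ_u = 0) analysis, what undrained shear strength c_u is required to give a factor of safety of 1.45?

c_u = 42.0 kPa

FS = c_u·L_a·R / (W·d), so c_u = FS·W·d / (L_a·R).
c_u = 1.45·1264·5.32 / (17.60·13.2) = 9750.5 / 232.32 = 41.97 kPa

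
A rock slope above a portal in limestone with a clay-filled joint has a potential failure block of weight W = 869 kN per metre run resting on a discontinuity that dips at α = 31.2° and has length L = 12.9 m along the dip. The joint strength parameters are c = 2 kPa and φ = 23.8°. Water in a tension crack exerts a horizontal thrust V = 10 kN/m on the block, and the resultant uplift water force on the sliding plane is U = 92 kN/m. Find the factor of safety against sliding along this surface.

Resolving the block weight along and normal to the plane and applying the Mohr–Coulomb strength on the joint:
N' = W cosα − U − V sinα = 869·cos31.2° − 92 − 10·sin31.2° = 646.1 kN/m
Driving force T = W sinα + V cosα = 869·sin31.2° + 10·cos31.2° = 458.7 kN/m
Resisting force R = c·L + N'·tanφ = 2·12.9 + 646.1·tan23.8° = 25.8 + 285.0 = 310.8 kN/m
FS = R / T = 310.8 / 458.7 = 0.677

FS = 0.68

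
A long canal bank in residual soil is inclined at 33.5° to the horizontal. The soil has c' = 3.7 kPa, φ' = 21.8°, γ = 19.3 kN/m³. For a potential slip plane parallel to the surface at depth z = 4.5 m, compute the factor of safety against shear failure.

FS = 0.70

For an infinite slope with a slip plane parallel to the surface (no pore pressure): FS = [c' + γz cos²β tanφ'] / [γz sinβ cosβ].
γz = 19.3·4.5 = 86.85 kN/m²
Numerator = 3.7 + 86.85·cos²33.5°·tan21.8° = 3.7 + 86.85·0.6954·0.4000 = 27.855 kPa
Denominator = 86.85·sin33.5°·cos33.5° = 86.85·0.5519·0.8339 = 39.973 kPa
FS = 27.855 / 39.973 = 0.697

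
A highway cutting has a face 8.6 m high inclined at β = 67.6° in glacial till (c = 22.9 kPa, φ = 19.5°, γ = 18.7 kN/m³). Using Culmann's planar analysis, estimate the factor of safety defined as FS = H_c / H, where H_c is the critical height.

H_c = (4c/γ) · sinβ cosφ / [1 − cos(β − φ)]
    = (4·22.9/18.7) · sin67.6°·cos19.5° / [1 − cos48.1°]
    = 4.898 · 0.8715 / 0.3322 = 12.85 m
FS = H_c / H = 12.85 / 8.6 = 1.494

FS = 1.49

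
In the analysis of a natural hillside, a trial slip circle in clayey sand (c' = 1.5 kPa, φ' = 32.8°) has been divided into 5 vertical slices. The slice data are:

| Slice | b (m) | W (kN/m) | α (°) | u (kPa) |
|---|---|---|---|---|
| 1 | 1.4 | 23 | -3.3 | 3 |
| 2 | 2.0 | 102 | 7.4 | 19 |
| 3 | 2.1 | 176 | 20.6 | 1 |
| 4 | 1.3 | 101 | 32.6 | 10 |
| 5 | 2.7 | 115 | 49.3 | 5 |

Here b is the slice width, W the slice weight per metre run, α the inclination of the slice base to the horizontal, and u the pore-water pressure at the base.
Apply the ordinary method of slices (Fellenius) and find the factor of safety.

FS = 1.18

Ordinary method of slices: FS = Σ[c'·Δl_i + (W_i cosα_i − u_i·Δl_i)·tanφ'] / Σ W_i sinα_i, with Δl_i = b_i / cosα_i.
Slice 1: Δl = 1.4/cos(-3.3°) = 1.402 m; N'_1 = 23·cos(-3.3°) − 3·1.402 = 18.8; c'Δl = 2.10; W sinα = -1.3
Slice 2: Δl = 2.0/cos7.4° = 2.017 m; N'_2 = 102·cos7.4° − 19·2.017 = 62.8; c'Δl = 3.03; W sinα = 13.1
Slice 3: Δl = 2.1/cos20.6° = 2.243 m; N'_3 = 176·cos20.6° − 1·2.243 = 162.5; c'Δl = 3.37; W sinα = 61.9
Slice 4: Δl = 1.3/cos32.6° = 1.543 m; N'_4 = 101·cos32.6° − 10·1.543 = 69.7; c'Δl = 2.31; W sinα = 54.4
Slice 5: Δl = 2.7/cos49.3° = 4.140 m; N'_5 = 115·cos49.3° − 5·4.140 = 54.3; c'Δl = 6.21; W sinα = 87.2
Σc'Δl = 17.0 kN/m; ΣN' = 368.0 kN/m; ΣW sinα = 215.3 kN/m
Resisting = 17.0 + 368.0·tan32.8° = 17.0 + 237.2 = 254.2 kN/m
FS = 254.2 / 215.3 = 1.180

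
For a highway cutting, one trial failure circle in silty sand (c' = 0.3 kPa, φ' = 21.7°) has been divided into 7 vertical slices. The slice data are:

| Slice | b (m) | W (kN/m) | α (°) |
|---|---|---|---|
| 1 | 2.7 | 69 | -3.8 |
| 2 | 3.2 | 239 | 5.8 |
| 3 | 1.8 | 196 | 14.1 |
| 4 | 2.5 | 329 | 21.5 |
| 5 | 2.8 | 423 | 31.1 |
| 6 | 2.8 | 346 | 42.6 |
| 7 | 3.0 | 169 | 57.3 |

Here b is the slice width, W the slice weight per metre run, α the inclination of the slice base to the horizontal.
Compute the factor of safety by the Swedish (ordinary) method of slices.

Ordinary method of slices: FS = Σ[c'·Δl_i + (W_i cosα_i)·tanφ'] / Σ W_i sinα_i, with Δl_i = b_i / cosα_i.
Slice 1: Δl = 2.7/cos(-3.8°) = 2.706 m; N'_1 = 69·cos(-3.8°) = 68.8; c'Δl = 0.81; W sinα = -4.6
Slice 2: Δl = 3.2/cos5.8° = 3.216 m; N'_2 = 239·cos5.8° = 237.8; c'Δl = 0.96; W sinα = 24.2
Slice 3: Δl = 1.8/cos14.1° = 1.856 m; N'_3 = 196·cos14.1° = 190.1; c'Δl = 0.56; W sinα = 47.7
Slice 4: Δl = 2.5/cos21.5° = 2.687 m; N'_4 = 329·cos21.5° = 306.1; c'Δl = 0.81; W sinα = 120.6
Slice 5: Δl = 2.8/cos31.1° = 3.270 m; N'_5 = 423·cos31.1° = 362.2; c'Δl = 0.98; W sinα = 218.5
Slice 6: Δl = 2.8/cos42.6° = 3.804 m; N'_6 = 346·cos42.6° = 254.7; c'Δl = 1.14; W sinα = 234.2
Slice 7: Δl = 3.0/cos57.3° = 5.553 m; N'_7 = 169·cos57.3° = 91.3; c'Δl = 1.67; W sinα = 142.2
Σc'Δl = 6.9 kN/m; ΣN' = 1511.0 kN/m; ΣW sinα = 782.8 kN/m
Resisting = 6.9 + 1511.0·tan21.7° = 6.9 + 601.3 = 608.2 kN/m
FS = 608.2 / 782.8 = 0.777

FS = 0.78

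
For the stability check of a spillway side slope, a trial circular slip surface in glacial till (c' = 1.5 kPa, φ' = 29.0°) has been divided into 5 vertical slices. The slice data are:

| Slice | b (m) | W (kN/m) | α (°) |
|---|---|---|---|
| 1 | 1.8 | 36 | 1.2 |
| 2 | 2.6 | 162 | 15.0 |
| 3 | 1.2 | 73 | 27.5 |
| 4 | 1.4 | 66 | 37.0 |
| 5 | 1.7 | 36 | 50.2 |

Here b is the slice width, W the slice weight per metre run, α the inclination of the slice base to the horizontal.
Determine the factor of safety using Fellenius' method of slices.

FS = 1.39

Ordinary method of slices: FS = Σ[c'·Δl_i + (W_i cosα_i)·tanφ'] / Σ W_i sinα_i, with Δl_i = b_i / cosα_i.
Slice 1: Δl = 1.8/cos1.2° = 1.800 m; N'_1 = 36·cos1.2° = 36.0; c'Δl = 2.70; W sinα = 0.8
Slice 2: Δl = 2.6/cos15.0° = 2.692 m; N'_2 = 162·cos15.0° = 156.5; c'Δl = 4.04; W sinα = 41.9
Slice 3: Δl = 1.2/cos27.5° = 1.353 m; N'_3 = 73·cos27.5° = 64.8; c'Δl = 2.03; W sinα = 33.7
Slice 4: Δl = 1.4/cos37.0° = 1.753 m; N'_4 = 66·cos37.0° = 52.7; c'Δl = 2.63; W sinα = 39.7
Slice 5: Δl = 1.7/cos50.2° = 2.656 m; N'_5 = 36·cos50.2° = 23.0; c'Δl = 3.98; W sinα = 27.7
Σc'Δl = 15.4 kN/m; ΣN' = 333.0 kN/m; ΣW sinα = 143.8 kN/m
Resisting = 15.4 + 333.0·tan29.0° = 15.4 + 184.6 = 200.0 kN/m
FS = 200.0 / 143.8 = 1.391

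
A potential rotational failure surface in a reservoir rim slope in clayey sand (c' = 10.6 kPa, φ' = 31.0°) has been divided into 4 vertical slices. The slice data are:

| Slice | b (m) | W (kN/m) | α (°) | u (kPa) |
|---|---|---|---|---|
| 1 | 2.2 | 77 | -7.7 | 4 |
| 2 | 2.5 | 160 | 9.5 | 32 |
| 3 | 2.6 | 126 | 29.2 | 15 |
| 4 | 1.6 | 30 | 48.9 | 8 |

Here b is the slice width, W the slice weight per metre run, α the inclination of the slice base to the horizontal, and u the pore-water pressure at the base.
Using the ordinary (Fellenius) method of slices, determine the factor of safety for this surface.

FS = 2.33

Ordinary method of slices: FS = Σ[c'·Δl_i + (W_i cosα_i − u_i·Δl_i)·tanφ'] / Σ W_i sinα_i, with Δl_i = b_i / cosα_i.
Slice 1: Δl = 2.2/cos(-7.7°) = 2.220 m; N'_1 = 77·cos(-7.7°) − 4·2.220 = 67.4; c'Δl = 23.53; W sinα = -10.3
Slice 2: Δl = 2.5/cos9.5° = 2.535 m; N'_2 = 160·cos9.5° − 32·2.535 = 76.7; c'Δl = 26.87; W sinα = 26.4
Slice 3: Δl = 2.6/cos29.2° = 2.979 m; N'_3 = 126·cos29.2° − 15·2.979 = 65.3; c'Δl = 31.57; W sinα = 61.5
Slice 4: Δl = 1.6/cos48.9° = 2.434 m; N'_4 = 30·cos48.9° − 8·2.434 = 0.2; c'Δl = 25.80; W sinα = 22.6
Σc'Δl = 107.8 kN/m; ΣN' = 209.7 kN/m; ΣW sinα = 100.2 kN/m
Resisting = 107.8 + 209.7·tan31.0° = 107.8 + 126.0 = 233.8 kN/m
FS = 233.8 / 100.2 = 2.334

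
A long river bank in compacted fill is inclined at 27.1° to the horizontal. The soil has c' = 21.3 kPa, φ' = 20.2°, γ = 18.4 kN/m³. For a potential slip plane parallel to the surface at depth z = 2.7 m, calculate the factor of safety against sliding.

FS = 1.78

For an infinite slope with a slip plane parallel to the surface (no pore pressure): FS = [c' + γz cos²β tanφ'] / [γz sinβ cosβ].
γz = 18.4·2.7 = 49.68 kN/m²
Numerator = 21.3 + 49.68·cos²27.1°·tan20.2° = 21.3 + 49.68·0.7925·0.3679 = 35.785 kPa
Denominator = 49.68·sin27.1°·cos27.1° = 49.68·0.4555·0.8902 = 20.147 kPa
FS = 35.785 / 20.147 = 1.776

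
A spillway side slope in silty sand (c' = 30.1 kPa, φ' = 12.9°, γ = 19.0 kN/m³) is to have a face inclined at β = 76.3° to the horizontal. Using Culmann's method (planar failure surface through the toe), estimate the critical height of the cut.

H_c = 10.87 m

Culmann's analysis gives the critical failure plane at α_cr = (β + φ')/2 = (76.3 + 12.9)/2 = 44.6°, and the critical height
H_c = (4c'/γ) · sinβ cosφ' / [1 − cos(β − φ')]
    = (4·30.1/19.0) · sin76.3°·cos12.9° / [1 − cos(63.4°)]
    = 6.337 · 0.9715·0.9748 / [1 − 0.4478]
    = 6.337 · 0.9470 / 0.5522
    = 10.87 m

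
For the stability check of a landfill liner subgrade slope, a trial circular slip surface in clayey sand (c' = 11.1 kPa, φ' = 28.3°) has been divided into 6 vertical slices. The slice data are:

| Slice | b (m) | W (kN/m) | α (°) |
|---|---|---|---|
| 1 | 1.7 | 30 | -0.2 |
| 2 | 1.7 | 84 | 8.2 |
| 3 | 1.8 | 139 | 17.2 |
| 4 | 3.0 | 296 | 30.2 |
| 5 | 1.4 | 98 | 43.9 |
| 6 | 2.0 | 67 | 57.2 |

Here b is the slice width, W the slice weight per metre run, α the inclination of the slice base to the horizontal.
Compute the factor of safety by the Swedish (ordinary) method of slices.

Ordinary method of slices: FS = Σ[c'·Δl_i + (W_i cosα_i)·tanφ'] / Σ W_i sinα_i, with Δl_i = b_i / cosα_i.
Slice 1: Δl = 1.7/cos(-0.2°) = 1.700 m; N'_1 = 30·cos(-0.2°) = 30.0; c'Δl = 18.87; W sinα = -0.1
Slice 2: Δl = 1.7/cos8.2° = 1.718 m; N'_2 = 84·cos8.2° = 83.1; c'Δl = 19.06; W sinα = 12.0
Slice 3: Δl = 1.8/cos17.2° = 1.884 m; N'_3 = 139·cos17.2° = 132.8; c'Δl = 20.92; W sinα = 41.1
Slice 4: Δl = 3.0/cos30.2° = 3.471 m; N'_4 = 296·cos30.2° = 255.8; c'Δl = 38.53; W sinα = 148.9
Slice 5: Δl = 1.4/cos43.9° = 1.943 m; N'_5 = 98·cos43.9° = 70.6; c'Δl = 21.57; W sinα = 68.0
Slice 6: Δl = 2.0/cos57.2° = 3.692 m; N'_6 = 67·cos57.2° = 36.3; c'Δl = 40.98; W sinα = 56.3
Σc'Δl = 159.9 kN/m; ΣN' = 608.7 kN/m; ΣW sinα = 326.1 kN/m
Resisting = 159.9 + 608.7·tan28.3° = 159.9 + 327.7 = 487.7 kN/m
FS = 487.7 / 326.1 = 1.495

FS = 1.50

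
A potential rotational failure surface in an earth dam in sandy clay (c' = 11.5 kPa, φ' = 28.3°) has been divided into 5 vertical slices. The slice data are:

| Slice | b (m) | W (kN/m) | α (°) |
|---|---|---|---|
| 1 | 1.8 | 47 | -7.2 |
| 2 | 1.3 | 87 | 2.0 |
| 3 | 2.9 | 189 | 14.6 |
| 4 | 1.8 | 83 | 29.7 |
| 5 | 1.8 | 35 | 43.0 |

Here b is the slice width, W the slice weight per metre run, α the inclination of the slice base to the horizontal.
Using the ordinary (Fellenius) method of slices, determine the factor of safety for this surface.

Ordinary method of slices: FS = Σ[c'·Δl_i + (W_i cosα_i)·tanφ'] / Σ W_i sinα_i, with Δl_i = b_i / cosα_i.
Slice 1: Δl = 1.8/cos(-7.2°) = 1.814 m; N'_1 = 47·cos(-7.2°) = 46.6; c'Δl = 20.86; W sinα = -5.9
Slice 2: Δl = 1.3/cos2.0° = 1.301 m; N'_2 = 87·cos2.0° = 86.9; c'Δl = 14.96; W sinα = 3.0
Slice 3: Δl = 2.9/cos14.6° = 2.997 m; N'_3 = 189·cos14.6° = 182.9; c'Δl = 34.46; W sinα = 47.6
Slice 4: Δl = 1.8/cos29.7° = 2.072 m; N'_4 = 83·cos29.7° = 72.1; c'Δl = 23.83; W sinα = 41.1
Slice 5: Δl = 1.8/cos43.0° = 2.461 m; N'_5 = 35·cos43.0° = 25.6; c'Δl = 28.30; W sinα = 23.9
Σc'Δl = 122.4 kN/m; ΣN' = 414.2 kN/m; ΣW sinα = 109.8 kN/m
Resisting = 122.4 + 414.2·tan28.3° = 122.4 + 223.0 = 345.4 kN/m
FS = 345.4 / 109.8 = 3.147

FS = 3.15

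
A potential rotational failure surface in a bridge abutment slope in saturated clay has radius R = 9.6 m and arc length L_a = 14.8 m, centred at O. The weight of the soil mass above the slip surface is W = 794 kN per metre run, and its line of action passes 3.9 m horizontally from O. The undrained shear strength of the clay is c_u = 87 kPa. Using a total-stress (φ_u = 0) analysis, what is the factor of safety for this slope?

FS = 3.99

Taking moments about the centre O, the resisting moment is provided by the undrained shear strength acting along the arc:
M_R = c_u·L_a·R = 87·14.80·9.6 = 12361.0 kN·m/m
M_D = W·d = 794·3.9 = 3096.6 kN·m/m
FS = M_R / M_D = 12361.0 / 3096.6 = 3.992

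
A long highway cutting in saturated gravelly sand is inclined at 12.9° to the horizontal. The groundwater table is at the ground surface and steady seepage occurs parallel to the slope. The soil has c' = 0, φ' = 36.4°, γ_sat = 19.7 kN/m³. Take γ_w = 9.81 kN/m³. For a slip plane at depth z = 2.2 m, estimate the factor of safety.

FS = 1.62

With seepage parallel to the slope and the water table at the surface, the effective normal stress on the slip plane uses the buoyant unit weight γ' = γ_sat − γ_w while the driving shear stress uses γ_sat:
FS = [c' + γ' z cos²β tanφ'] / [γ_sat z sinβ cosβ]
(For c' = 0 this reduces to FS = (γ'/γ_sat)·tanφ'/tanβ.)
γ' = 19.7 − 9.81 = 9.89 kN/m³
Numerator = 0.0 + 9.89·2.2·cos²12.9°·tan36.4° = 0.0 + 9.89·2.2·0.9502·0.7373 = 15.242 kPa
Denominator = 19.7·2.2·sin12.9°·cos12.9° = 19.7·2.2·0.2233·0.9748 = 9.431 kPa
FS = 15.242 / 9.431 = 1.616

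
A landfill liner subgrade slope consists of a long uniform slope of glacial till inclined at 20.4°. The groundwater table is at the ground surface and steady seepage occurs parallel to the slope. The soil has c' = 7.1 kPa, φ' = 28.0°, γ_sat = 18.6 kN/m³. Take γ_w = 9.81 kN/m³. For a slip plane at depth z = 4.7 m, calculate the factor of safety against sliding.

FS = 0.92

With seepage parallel to the slope and the water table at the surface, the effective normal stress on the slip plane uses the buoyant unit weight γ' = γ_sat − γ_w while the driving shear stress uses γ_sat:
FS = [c' + γ' z cos²β tanφ'] / [γ_sat z sinβ cosβ]
γ' = 18.6 − 9.81 = 8.79 kN/m³
Numerator = 7.1 + 8.79·4.7·cos²20.4°·tan28.0° = 7.1 + 8.79·4.7·0.8785·0.5317 = 26.398 kPa
Denominator = 18.6·4.7·sin20.4°·cos20.4° = 18.6·4.7·0.3486·0.9373 = 28.561 kPa
FS = 26.398 / 28.561 = 0.924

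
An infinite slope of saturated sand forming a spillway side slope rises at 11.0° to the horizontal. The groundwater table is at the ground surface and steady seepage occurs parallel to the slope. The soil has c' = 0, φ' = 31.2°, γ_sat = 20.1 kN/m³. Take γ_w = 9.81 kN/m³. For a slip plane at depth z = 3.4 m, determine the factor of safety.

FS = 1.60

With seepage parallel to the slope and the water table at the surface, the effective normal stress on the slip plane uses the buoyant unit weight γ' = γ_sat − γ_w while the driving shear stress uses γ_sat:
FS = [c' + γ' z cos²β tanφ'] / [γ_sat z sinβ cosβ]
(For c' = 0 this reduces to FS = (γ'/γ_sat)·tanφ'/tanβ.)
γ' = 20.1 − 9.81 = 10.29 kN/m³
Numerator = 0.0 + 10.29·3.4·cos²11.0°·tan31.2° = 0.0 + 10.29·3.4·0.9636·0.6056 = 20.417 kPa
Denominator = 20.1·3.4·sin11.0°·cos11.0° = 20.1·3.4·0.1908·0.9816 = 12.800 kPa
FS = 20.417 / 12.800 = 1.595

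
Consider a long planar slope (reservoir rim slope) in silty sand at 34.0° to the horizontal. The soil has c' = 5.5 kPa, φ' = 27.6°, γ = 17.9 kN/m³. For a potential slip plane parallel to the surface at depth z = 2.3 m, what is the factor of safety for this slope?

FS = 1.06

For an infinite slope with a slip plane parallel to the surface (no pore pressure): FS = [c' + γz cos²β tanφ'] / [γz sinβ cosβ].
γz = 17.9·2.3 = 41.17 kN/m²
Numerator = 5.5 + 41.17·cos²34.0°·tan27.6° = 5.5 + 41.17·0.6873·0.5228 = 20.293 kPa
Denominator = 41.17·sin34.0°·cos34.0° = 41.17·0.5592·0.8290 = 19.086 kPa
FS = 20.293 / 19.086 = 1.063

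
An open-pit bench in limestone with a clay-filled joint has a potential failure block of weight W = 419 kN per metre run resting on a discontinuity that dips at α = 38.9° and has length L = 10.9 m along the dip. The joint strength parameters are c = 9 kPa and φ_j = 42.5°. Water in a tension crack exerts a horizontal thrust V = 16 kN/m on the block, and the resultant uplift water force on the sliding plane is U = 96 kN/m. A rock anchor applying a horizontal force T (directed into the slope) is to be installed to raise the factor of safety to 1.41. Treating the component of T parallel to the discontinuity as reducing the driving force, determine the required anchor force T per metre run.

Resolving forces along and normal to the sliding plane, with the horizontal anchor force T adding T·sinα to the effective normal force and T·cosα acting up the plane against the driving force:
FS = [cL + (W cosα − U − V sinα + T sinα) tanφ_j] / [W sinα + V cosα − T cosα]
Without the anchor: N' = 220.0 kN/m, driving T_d = 275.6 kN/m, resisting R = 9·10.9 + 220.0·tan42.5° = 299.7 kN/m, FS = 1.09.
Setting FS = 1.41 and solving for T:
1.41·(275.6 − T cos38.9°) = 299.7 + T sin38.9°·tan42.5°
T·(sin38.9°·tan42.5° + 1.41·cos38.9°) = 1.41·275.6 − 299.7
T·(0.6280·0.9163 + 1.41·0.7782) = 388.6 − 299.7 = 88.8
T·1.6727 = 88.8
T = 53.1 kN/m

T = 53 kN/m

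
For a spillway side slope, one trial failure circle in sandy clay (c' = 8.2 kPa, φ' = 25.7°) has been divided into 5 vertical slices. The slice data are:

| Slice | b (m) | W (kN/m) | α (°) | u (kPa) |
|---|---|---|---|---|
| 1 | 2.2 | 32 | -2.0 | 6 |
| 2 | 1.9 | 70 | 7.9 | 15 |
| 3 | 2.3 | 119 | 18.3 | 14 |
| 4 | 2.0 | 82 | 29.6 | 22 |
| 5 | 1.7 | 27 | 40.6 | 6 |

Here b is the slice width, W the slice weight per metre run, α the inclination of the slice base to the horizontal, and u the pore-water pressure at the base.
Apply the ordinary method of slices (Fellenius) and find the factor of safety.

Ordinary method of slices: FS = Σ[c'·Δl_i + (W_i cosα_i − u_i·Δl_i)·tanφ'] / Σ W_i sinα_i, with Δl_i = b_i / cosα_i.
Slice 1: Δl = 2.2/cos(-2.0°) = 2.201 m; N'_1 = 32·cos(-2.0°) − 6·2.201 = 18.8; c'Δl = 18.05; W sinα = -1.1
Slice 2: Δl = 1.9/cos7.9° = 1.918 m; N'_2 = 70·cos7.9° − 15·1.918 = 40.6; c'Δl = 15.73; W sinα = 9.6
Slice 3: Δl = 2.3/cos18.3° = 2.423 m; N'_3 = 119·cos18.3° − 14·2.423 = 79.1; c'Δl = 19.86; W sinα = 37.4
Slice 4: Δl = 2.0/cos29.6° = 2.300 m; N'_4 = 82·cos29.6° − 22·2.300 = 20.7; c'Δl = 18.86; W sinα = 40.5
Slice 5: Δl = 1.7/cos40.6° = 2.239 m; N'_5 = 27·cos40.6° − 6·2.239 = 7.1; c'Δl = 18.36; W sinα = 17.6
Σc'Δl = 90.9 kN/m; ΣN' = 166.2 kN/m; ΣW sinα = 103.9 kN/m
Resisting = 90.9 + 166.2·tan25.7° = 90.9 + 80.0 = 170.8 kN/m
FS = 170.8 / 103.9 = 1.644

FS = 1.64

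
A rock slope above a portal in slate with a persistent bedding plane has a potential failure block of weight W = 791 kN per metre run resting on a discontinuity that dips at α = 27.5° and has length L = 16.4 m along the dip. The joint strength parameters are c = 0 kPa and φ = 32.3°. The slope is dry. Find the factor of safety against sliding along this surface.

Resolving the block weight along and normal to the plane and applying the Mohr–Coulomb strength on the joint:
N' = W cosα = 791·cos27.5° = 701.6 kN/m
Driving force T = W sinα = 791·sin27.5° = 365.2 kN/m
Resisting force R = c·L + N'·tanφ = 0·16.4 + 701.6·tan32.3° = 0.0 + 443.5 = 443.5 kN/m
FS = R / T = 443.5 / 365.2 = 1.214

FS = 1.21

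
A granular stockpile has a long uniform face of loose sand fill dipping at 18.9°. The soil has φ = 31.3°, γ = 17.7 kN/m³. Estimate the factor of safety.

FS = 1.78

For a dry cohesionless infinite slope the factor of safety is FS = tanφ / tanβ.
FS = tan31.3° / tan18.9° = 0.6080 / 0.3424 = 1.776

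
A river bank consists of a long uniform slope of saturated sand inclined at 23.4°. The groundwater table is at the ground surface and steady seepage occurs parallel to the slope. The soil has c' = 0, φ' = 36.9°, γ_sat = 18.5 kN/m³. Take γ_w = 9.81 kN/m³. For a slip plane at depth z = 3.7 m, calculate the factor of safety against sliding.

With seepage parallel to the slope and the water table at the surface, the effective normal stress on the slip plane uses the buoyant unit weight γ' = γ_sat − γ_w while the driving shear stress uses γ_sat:
FS = [c' + γ' z cos²β tanφ'] / [γ_sat z sinβ cosβ]
(For c' = 0 this reduces to FS = (γ'/γ_sat)·tanφ'/tanβ.)
γ' = 18.5 − 9.81 = 8.69 kN/m³
Numerator = 0.0 + 8.69·3.7·cos²23.4°·tan36.9° = 0.0 + 8.69·3.7·0.8423·0.7508 = 20.333 kPa
Denominator = 18.5·3.7·sin23.4°·cos23.4° = 18.5·3.7·0.3971·0.9178 = 24.949 kPa
FS = 20.333 / 24.949 = 0.815

FS = 0.82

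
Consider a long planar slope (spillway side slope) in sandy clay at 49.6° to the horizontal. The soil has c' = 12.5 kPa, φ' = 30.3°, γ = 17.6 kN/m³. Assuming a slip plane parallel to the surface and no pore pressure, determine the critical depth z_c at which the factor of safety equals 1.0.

z_c = 2.86 m

Setting FS = 1.00 in FS = [c' + γz cos²β tanφ'] / [γz sinβ cosβ] and solving for z:
z = c' / [γ cosβ (FS·sinβ − cosβ·tanφ')]
  = 12.5 / [17.6·cos49.6°·(1.00·sin49.6° − cos49.6°·tan30.3°)]
  = 12.5 / [17.6·0.6481·(1.00·0.7615 − 0.6481·0.5844)]
  = 12.5 / 4.3667 = 2.863 m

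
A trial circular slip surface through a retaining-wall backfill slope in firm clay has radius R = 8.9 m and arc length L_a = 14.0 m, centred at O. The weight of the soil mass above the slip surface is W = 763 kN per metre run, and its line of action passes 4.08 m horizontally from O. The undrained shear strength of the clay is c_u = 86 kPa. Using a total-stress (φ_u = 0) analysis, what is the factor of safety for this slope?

Taking moments about the centre O, the resisting moment is provided by the undrained shear strength acting along the arc:
M_R = c_u·L_a·R = 86·14.00·8.9 = 10715.6 kN·m/m
M_D = W·d = 763·4.08 = 3113.0 kN·m/m
FS = M_R / M_D = 10715.6 / 3113.0 = 3.442

FS = 3.44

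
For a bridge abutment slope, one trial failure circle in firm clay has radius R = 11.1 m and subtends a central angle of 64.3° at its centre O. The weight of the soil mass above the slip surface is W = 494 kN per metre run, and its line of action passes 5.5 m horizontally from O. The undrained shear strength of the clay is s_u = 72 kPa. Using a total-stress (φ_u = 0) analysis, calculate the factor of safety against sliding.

FS = 3.66

Taking moments about the centre O, the resisting moment is provided by the undrained shear strength acting along the arc:
Arc length L_a = R·θ = 11.1·(64.3°·π/180) = 11.1·1.1222 = 12.46 m
M_R = s_u·L_a·R = 72·12.46·11.1 = 9955.6 kN·m/m
M_D = W·d = 494·5.5 = 2717.0 kN·m/m
FS = M_R / M_D = 9955.6 / 2717.0 = 3.664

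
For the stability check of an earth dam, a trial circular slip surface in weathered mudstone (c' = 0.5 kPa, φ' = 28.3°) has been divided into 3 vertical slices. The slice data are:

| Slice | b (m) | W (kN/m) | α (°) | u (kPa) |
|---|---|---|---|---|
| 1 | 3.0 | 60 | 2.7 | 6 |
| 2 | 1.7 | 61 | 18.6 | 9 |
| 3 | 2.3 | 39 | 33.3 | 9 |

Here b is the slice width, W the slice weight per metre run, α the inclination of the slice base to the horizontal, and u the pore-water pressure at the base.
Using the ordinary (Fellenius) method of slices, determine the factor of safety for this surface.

FS = 1.21

Ordinary method of slices: FS = Σ[c'·Δl_i + (W_i cosα_i − u_i·Δl_i)·tanφ'] / Σ W_i sinα_i, with Δl_i = b_i / cosα_i.
Slice 1: Δl = 3.0/cos2.7° = 3.003 m; N'_1 = 60·cos2.7° − 6·3.003 = 41.9; c'Δl = 1.50; W sinα = 2.8
Slice 2: Δl = 1.7/cos18.6° = 1.794 m; N'_2 = 61·cos18.6° − 9·1.794 = 41.7; c'Δl = 0.90; W sinα = 19.5
Slice 3: Δl = 2.3/cos33.3° = 2.752 m; N'_3 = 39·cos33.3° − 9·2.752 = 7.8; c'Δl = 1.38; W sinα = 21.4
Σc'Δl = 3.8 kN/m; ΣN' = 91.4 kN/m; ΣW sinα = 43.7 kN/m
Resisting = 3.8 + 91.4·tan28.3° = 3.8 + 49.2 = 53.0 kN/m
FS = 53.0 / 43.7 = 1.213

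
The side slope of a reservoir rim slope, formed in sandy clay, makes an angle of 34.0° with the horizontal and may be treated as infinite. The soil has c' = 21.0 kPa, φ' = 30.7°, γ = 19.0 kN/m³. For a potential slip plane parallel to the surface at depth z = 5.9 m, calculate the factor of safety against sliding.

FS = 1.28

For an infinite slope with a slip plane parallel to the surface (no pore pressure): FS = [c' + γz cos²β tanφ'] / [γz sinβ cosβ].
γz = 19.0·5.9 = 112.10 kN/m²
Numerator = 21.0 + 112.10·cos²34.0°·tan30.7° = 21.0 + 112.10·0.6873·0.5938 = 66.747 kPa
Denominator = 112.10·sin34.0°·cos34.0° = 112.10·0.5592·0.8290 = 51.969 kPa
FS = 66.747 / 51.969 = 1.284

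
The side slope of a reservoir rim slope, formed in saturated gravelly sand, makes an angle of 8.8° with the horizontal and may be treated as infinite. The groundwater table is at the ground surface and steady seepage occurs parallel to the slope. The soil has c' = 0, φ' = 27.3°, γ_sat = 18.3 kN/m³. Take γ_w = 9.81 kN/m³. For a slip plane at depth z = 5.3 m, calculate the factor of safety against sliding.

With seepage parallel to the slope and the water table at the surface, the effective normal stress on the slip plane uses the buoyant unit weight γ' = γ_sat − γ_w while the driving shear stress uses γ_sat:
FS = [c' + γ' z cos²β tanφ'] / [γ_sat z sinβ cosβ]
(For c' = 0 this reduces to FS = (γ'/γ_sat)·tanφ'/tanβ.)
γ' = 18.3 − 9.81 = 8.49 kN/m³
Numerator = 0.0 + 8.49·5.3·cos²8.8°·tan27.3° = 0.0 + 8.49·5.3·0.9766·0.5161 = 22.681 kPa
Denominator = 18.3·5.3·sin8.8°·cos8.8° = 18.3·5.3·0.1530·0.9882 = 14.663 kPa
FS = 22.681 / 14.663 = 1.547

FS = 1.55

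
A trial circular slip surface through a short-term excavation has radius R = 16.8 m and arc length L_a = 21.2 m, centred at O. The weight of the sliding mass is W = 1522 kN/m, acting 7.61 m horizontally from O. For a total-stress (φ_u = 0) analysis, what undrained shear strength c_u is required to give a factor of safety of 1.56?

FS = c_u·L_a·R / (W·d), so c_u = FS·W·d / (L_a·R).
c_u = 1.56·1522·7.61 / (21.20·16.8) = 18068.6 / 356.16 = 50.73 kPa

c_u = 50.7 kPa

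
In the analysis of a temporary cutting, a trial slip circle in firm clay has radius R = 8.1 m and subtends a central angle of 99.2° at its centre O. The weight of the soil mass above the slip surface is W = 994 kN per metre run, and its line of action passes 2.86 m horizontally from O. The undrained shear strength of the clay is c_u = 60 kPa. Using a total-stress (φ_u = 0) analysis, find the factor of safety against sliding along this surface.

FS = 2.40

Taking moments about the centre O, the resisting moment is provided by the undrained shear strength acting along the arc:
Arc length L_a = R·θ = 8.1·(99.2°·π/180) = 8.1·1.7314 = 14.02 m
M_R = c_u·L_a·R = 60·14.02·8.1 = 6815.7 kN·m/m
M_D = W·d = 994·2.86 = 2842.8 kN·m/m
FS = M_R / M_D = 6815.7 / 2842.8 = 2.397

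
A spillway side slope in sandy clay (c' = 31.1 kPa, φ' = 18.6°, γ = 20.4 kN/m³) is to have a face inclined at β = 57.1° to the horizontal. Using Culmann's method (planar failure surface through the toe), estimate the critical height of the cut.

Culmann's analysis gives the critical failure plane at α_cr = (β + φ')/2 = (57.1 + 18.6)/2 = 37.9°, and the critical height
H_c = (4c'/γ) · sinβ cosφ' / [1 − cos(β − φ')]
    = (4·31.1/20.4) · sin57.1°·cos18.6° / [1 − cos(38.5°)]
    = 6.098 · 0.8396·0.9478 / [1 − 0.7826]
    = 6.098 · 0.7958 / 0.2174
    = 22.32 m

H_c = 22.32 m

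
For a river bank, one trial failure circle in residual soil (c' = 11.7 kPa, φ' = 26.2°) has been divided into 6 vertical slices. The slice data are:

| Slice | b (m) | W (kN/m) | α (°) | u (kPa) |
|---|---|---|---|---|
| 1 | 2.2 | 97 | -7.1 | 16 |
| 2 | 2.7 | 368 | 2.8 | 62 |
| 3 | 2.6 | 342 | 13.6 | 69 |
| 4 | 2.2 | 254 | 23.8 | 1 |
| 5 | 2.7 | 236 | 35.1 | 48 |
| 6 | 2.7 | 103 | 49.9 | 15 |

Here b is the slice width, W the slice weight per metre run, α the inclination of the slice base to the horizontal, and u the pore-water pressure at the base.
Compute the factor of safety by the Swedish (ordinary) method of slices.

FS = 1.33

Ordinary method of slices: FS = Σ[c'·Δl_i + (W_i cosα_i − u_i·Δl_i)·tanφ'] / Σ W_i sinα_i, with Δl_i = b_i / cosα_i.
Slice 1: Δl = 2.2/cos(-7.1°) = 2.217 m; N'_1 = 97·cos(-7.1°) − 16·2.217 = 60.8; c'Δl = 25.94; W sinα = -12.0
Slice 2: Δl = 2.7/cos2.8° = 2.703 m; N'_2 = 368·cos2.8° − 62·2.703 = 200.0; c'Δl = 31.63; W sinα = 18.0
Slice 3: Δl = 2.6/cos13.6° = 2.675 m; N'_3 = 342·cos13.6° − 69·2.675 = 147.8; c'Δl = 31.30; W sinα = 80.4
Slice 4: Δl = 2.2/cos23.8° = 2.404 m; N'_4 = 254·cos23.8° − 1·2.404 = 230.0; c'Δl = 28.13; W sinα = 102.5
Slice 5: Δl = 2.7/cos35.1° = 3.300 m; N'_5 = 236·cos35.1° − 48·3.300 = 34.7; c'Δl = 38.61; W sinα = 135.7
Slice 6: Δl = 2.7/cos49.9° = 4.192 m; N'_6 = 103·cos49.9° − 15·4.192 = 3.5; c'Δl = 49.04; W sinα = 78.8
Σc'Δl = 204.7 kN/m; ΣN' = 676.7 kN/m; ΣW sinα = 403.4 kN/m
Resisting = 204.7 + 676.7·tan26.2° = 204.7 + 333.0 = 537.6 kN/m
FS = 537.6 / 403.4 = 1.333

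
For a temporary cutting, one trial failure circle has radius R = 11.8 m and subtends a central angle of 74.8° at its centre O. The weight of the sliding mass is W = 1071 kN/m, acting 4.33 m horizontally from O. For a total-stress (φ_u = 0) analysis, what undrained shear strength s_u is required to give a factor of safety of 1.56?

FS = s_u·L_a·R / (W·d), so s_u = FS·W·d / (L_a·R).
Arc length L_a = R·θ = 11.8·(74.8°·π/180) = 11.8·1.3055 = 15.40 m
s_u = 1.56·1071·4.33 / (15.40·11.8) = 7234.4 / 181.78 = 39.80 kPa

s_u = 39.8 kPa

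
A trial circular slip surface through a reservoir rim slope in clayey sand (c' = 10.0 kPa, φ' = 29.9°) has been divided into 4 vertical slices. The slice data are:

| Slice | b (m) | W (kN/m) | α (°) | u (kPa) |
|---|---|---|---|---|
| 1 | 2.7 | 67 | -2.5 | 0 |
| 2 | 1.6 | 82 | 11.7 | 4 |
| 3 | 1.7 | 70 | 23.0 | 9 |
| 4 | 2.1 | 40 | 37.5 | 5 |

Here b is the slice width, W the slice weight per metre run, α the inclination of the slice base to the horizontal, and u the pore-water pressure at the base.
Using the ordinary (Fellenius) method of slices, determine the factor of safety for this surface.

FS = 3.17

Ordinary method of slices: FS = Σ[c'·Δl_i + (W_i cosα_i − u_i·Δl_i)·tanφ'] / Σ W_i sinα_i, with Δl_i = b_i / cosα_i.
Slice 1: Δl = 2.7/cos(-2.5°) = 2.703 m; N'_1 = 67·cos(-2.5°) − 0·2.703 = 66.9; c'Δl = 27.03; W sinα = -2.9
Slice 2: Δl = 1.6/cos11.7° = 1.634 m; N'_2 = 82·cos11.7° − 4·1.634 = 73.8; c'Δl = 16.34; W sinα = 16.6
Slice 3: Δl = 1.7/cos23.0° = 1.847 m; N'_3 = 70·cos23.0° − 9·1.847 = 47.8; c'Δl = 18.47; W sinα = 27.4
Slice 4: Δl = 2.1/cos37.5° = 2.647 m; N'_4 = 40·cos37.5° − 5·2.647 = 18.5; c'Δl = 26.47; W sinα = 24.4
Σc'Δl = 88.3 kN/m; ΣN' = 207.0 kN/m; ΣW sinα = 65.4 kN/m
Resisting = 88.3 + 207.0·tan29.9° = 88.3 + 119.0 = 207.3 kN/m
FS = 207.3 / 65.4 = 3.170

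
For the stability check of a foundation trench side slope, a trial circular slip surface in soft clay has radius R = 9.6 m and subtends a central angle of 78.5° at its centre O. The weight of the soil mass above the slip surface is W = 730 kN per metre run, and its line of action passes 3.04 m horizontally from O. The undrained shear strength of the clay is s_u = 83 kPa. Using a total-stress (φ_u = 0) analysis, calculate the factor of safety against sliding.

FS = 4.72

Taking moments about the centre O, the resisting moment is provided by the undrained shear strength acting along the arc:
Arc length L_a = R·θ = 9.6·(78.5°·π/180) = 9.6·1.3701 = 13.15 m
M_R = s_u·L_a·R = 83·13.15·9.6 = 10480.2 kN·m/m
M_D = W·d = 730·3.04 = 2219.2 kN·m/m
FS = M_R / M_D = 10480.2 / 2219.2 = 4.722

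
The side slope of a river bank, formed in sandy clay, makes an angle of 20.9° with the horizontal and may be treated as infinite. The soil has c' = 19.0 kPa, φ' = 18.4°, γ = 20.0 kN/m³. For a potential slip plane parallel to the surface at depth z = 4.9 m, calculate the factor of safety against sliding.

FS = 1.45

For an infinite slope with a slip plane parallel to the surface (no pore pressure): FS = [c' + γz cos²β tanφ'] / [γz sinβ cosβ].
γz = 20.0·4.9 = 98.00 kN/m²
Numerator = 19.0 + 98.00·cos²20.9°·tan18.4° = 19.0 + 98.00·0.8727·0.3327 = 47.451 kPa
Denominator = 98.00·sin20.9°·cos20.9° = 98.00·0.3567·0.9342 = 32.660 kPa
FS = 47.451 / 32.660 = 1.453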